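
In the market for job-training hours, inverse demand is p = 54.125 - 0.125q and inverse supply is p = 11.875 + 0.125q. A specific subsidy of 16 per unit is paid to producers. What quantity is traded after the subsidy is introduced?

Pre-subsidy: 54.125 - 0.125q = 11.875 + 0.125q gives q* = 169 and p* = 33.
With the subsidy, sellers receive ps = pb + 16 for each unit, where pb is the price buyers pay.
On the curves, pb = 54.125 - 0.125q and ps = 11.875 + 0.125q; the wedge ps − pb = 16 gives 11.875 + 0.125q − (54.125 - 0.125q) = 16, so q' = 233.
Then pb = 54.125 − 0.125·233 = 25 and ps = 11.875 + 0.125·233 = 41.

q' = 233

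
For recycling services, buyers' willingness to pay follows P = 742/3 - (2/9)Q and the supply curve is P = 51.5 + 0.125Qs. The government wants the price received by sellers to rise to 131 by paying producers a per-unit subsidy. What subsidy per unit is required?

Required subsidy s = 25 per unit

At a seller price of 131, quantity supplied is -412 + 8·131 = 636.
Buyers absorb 636 only when they pay Pb = 742/3 − (2/9)·636 = 106.
s = Ps − Pb = 131 − 106 = 25.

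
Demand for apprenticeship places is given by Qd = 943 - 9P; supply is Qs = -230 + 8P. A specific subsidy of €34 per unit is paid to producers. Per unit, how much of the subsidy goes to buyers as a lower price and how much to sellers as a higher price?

Pre-subsidy: 943 - 9P = -230 + 8P gives P* = 69, Q* = 322.
With the subsidy, sellers receive Ps = Pb + 34 for each unit, where Pb is the price buyers pay.
Supply in terms of Pb becomes Qs = -230 + 8(Pb + 34) = 42 + 8Pb. Setting this equal to demand: 943 - 9Pb = 42 + 8Pb, so Pb = 53.
Sellers receive Ps = 53 + 34 = 87; Q' = 943 − 9·53 = 466.
Buyers' price falls by P* − Pb = 69 − 53 = 16; sellers' price rises by Ps − P* = 87 − 69 = 18.

Buyers gain €16 per unit; sellers gain €18 per unit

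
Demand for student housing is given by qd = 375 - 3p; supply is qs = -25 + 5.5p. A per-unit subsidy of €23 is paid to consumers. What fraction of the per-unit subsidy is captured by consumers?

Pre-subsidy: 375 - 3p = -25 + 5.5p gives p* = 800/17, q* = 3975/17.
With the rebate, buyers effectively pay pb = ps − 23, where ps is the price sellers receive.
Demand in terms of ps becomes qd = 375 − 3(ps − 23) = 444 - 3ps. Setting this equal to supply: 444 - 3ps = -25 + 5.5ps, so ps = 938/17.
Buyers pay pb = 938/17 − 23 = 547/17; q' = -25 + 5.5·(938/17) = 4734/17.
Buyers' price falls by p* − pb = 800/17 − 547/17 = 253/17; sellers' price rises by ps − p* = 938/17 − 800/17 = 138/17.
So consumers capture (253/17)/23 = 11/17 of each unit of subsidy.

Consumer share = 11/17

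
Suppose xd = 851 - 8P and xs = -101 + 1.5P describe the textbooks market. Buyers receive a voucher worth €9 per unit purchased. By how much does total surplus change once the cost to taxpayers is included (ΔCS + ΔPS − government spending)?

Net change in total surplus = -972/19

Pre-subsidy: 851 - 8P = -101 + 1.5P gives P* = 1904/19, x* = 937/19.
With the rebate, buyers effectively pay Pb = Ps − 9, where Ps is the price sellers receive.
Demand in terms of Ps becomes xd = 851 − 8(Ps − 9) = 923 - 8Ps. Setting this equal to supply: 923 - 8Ps = -101 + 1.5Ps, so Ps = 2048/19.
Buyers pay Pb = 2048/19 − 9 = 1877/19; x' = -101 + 1.5·(2048/19) = 1153/19.
ΔCS = ½(937/19 + 1153/19)(1904/19 − 1877/19) = 1485/19; ΔPS = ½(937/19 + 1153/19)(2048/19 − 1904/19) = 7920/19.
Government spending = 9 × 1153/19 = 10377/19.
Net change = 1485/19 + 7920/19 − 10377/19 = -972/19. The loss equals the DWL triangle ½·9·216/19.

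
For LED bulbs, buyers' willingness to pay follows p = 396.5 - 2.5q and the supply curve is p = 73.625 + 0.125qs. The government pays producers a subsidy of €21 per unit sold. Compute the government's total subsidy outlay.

Pre-subsidy: 396.5 - 2.5q = 73.625 + 0.125q gives q* = 123 and p* = 89.
With the subsidy, sellers receive ps = pb + 21 for each unit, where pb is the price buyers pay.
On the curves, pb = 396.5 - 2.5q and ps = 73.625 + 0.125q; the wedge ps − pb = 21 gives 73.625 + 0.125q − (396.5 - 2.5q) = 21, so q' = 131.
Then pb = 396.5 − 2.5·131 = 69 and ps = 73.625 + 0.125·131 = 90.
Government outlay = subsidy × quantity = 21 × 131 = 2751.

Government cost = €2751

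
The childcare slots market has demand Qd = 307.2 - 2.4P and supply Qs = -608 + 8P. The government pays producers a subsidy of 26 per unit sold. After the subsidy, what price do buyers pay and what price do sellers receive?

Pre-subsidy: 307.2 - 2.4P = -608 + 8P gives P* = 88, Q* = 96.
With the subsidy, sellers receive Ps = Pb + 26 for each unit, where Pb is the price buyers pay.
Supply in terms of Pb becomes Qs = -608 + 8(Pb + 26) = -400 + 8Pb. Setting this equal to demand: 307.2 - 2.4Pb = -400 + 8Pb, so Pb = 68.
Sellers receive Ps = 68 + 26 = 94; Q' = 307.2 − 2.4·68 = 144.

Buyers pay 68; sellers receive 94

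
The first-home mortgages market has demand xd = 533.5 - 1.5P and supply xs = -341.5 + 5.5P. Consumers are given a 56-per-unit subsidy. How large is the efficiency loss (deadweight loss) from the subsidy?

Deadweight loss = 1848

Pre-subsidy: 533.5 - 1.5P = -341.5 + 5.5P gives P* = 125, x* = 346.
With the rebate, buyers effectively pay Pb = Ps − 56, where Ps is the price sellers receive.
Demand in terms of Ps becomes xd = 533.5 − 1.5(Ps − 56) = 617.5 - 1.5Ps. Setting this equal to supply: 617.5 - 1.5Ps = -341.5 + 5.5Ps, so Ps = 137.
Buyers pay Pb = 137 − 56 = 81; x' = -341.5 + 5.5·137 = 412.
The subsidy expands output by 412 − 346 = 66 past the efficient level; on those units the gap between marginal cost and willingness to pay runs from 0 up to 56.
DWL = ½ × 56 × 66 = 1848.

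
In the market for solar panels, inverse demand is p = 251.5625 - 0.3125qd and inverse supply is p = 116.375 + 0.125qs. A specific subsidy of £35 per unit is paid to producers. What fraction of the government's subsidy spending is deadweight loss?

Pre-subsidy: 251.5625 - 0.3125q = 116.375 + 0.125q gives q* = 309 and p* = 155.
With the subsidy, sellers receive ps = pb + 35 for each unit, where pb is the price buyers pay.
On the curves, pb = 251.5625 - 0.3125q and ps = 116.375 + 0.125q; the wedge ps − pb = 35 gives 116.375 + 0.125q − (251.5625 - 0.3125q) = 35, so q' = 389.
Then pb = 251.5625 − 0.3125·389 = 130 and ps = 116.375 + 0.125·389 = 165.
ΔCS = ½(309 + 389)(155 − 130) = 8725; ΔPS = ½(309 + 389)(165 − 155) = 3490.
Government spending = 35 × 389 = 13615.
DWL = ½ × 35 × (389 − 309) = 1400; fraction = 1400 / 13615 = 40/389.

DWL / government spending = 40/389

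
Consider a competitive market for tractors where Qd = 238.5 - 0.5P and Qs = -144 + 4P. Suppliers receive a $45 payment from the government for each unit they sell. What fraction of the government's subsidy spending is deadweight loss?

Pre-subsidy: 238.5 - 0.5P = -144 + 4P gives P* = 85, Q* = 196.
With the subsidy, sellers receive Ps = Pb + 45 for each unit, where Pb is the price buyers pay.
Supply in terms of Pb becomes Qs = -144 + 4(Pb + 45) = 36 + 4Pb. Setting this equal to demand: 238.5 - 0.5Pb = 36 + 4Pb, so Pb = 45.
Sellers receive Ps = 45 + 45 = 90; Q' = 238.5 − 0.5·45 = 216.
ΔCS = ½(196 + 216)(85 − 45) = 8240; ΔPS = ½(196 + 216)(90 − 85) = 1030.
Government spending = 45 × 216 = 9720.
DWL = ½ × 45 × (216 − 196) = 450; fraction = 450 / 9720 = 5/108.

DWL / government spending = 5/108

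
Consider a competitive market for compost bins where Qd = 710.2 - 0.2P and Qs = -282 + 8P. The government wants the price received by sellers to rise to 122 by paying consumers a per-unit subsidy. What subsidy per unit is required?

At a seller price of 122, quantity supplied is -282 + 8·122 = 694.
Buyers absorb 694 only when they pay Pb with 710.2 − 0.2·Pb = 694, i.e. Pb = 81.
s = Ps − Pb = 122 − 81 = 41.

Required subsidy s = 41 per unit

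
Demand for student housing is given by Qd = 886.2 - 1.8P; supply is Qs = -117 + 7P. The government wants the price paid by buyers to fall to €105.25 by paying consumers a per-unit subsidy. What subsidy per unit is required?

At a buyer price of 105.25, quantity demanded is 886.2 − 1.8·105.25 = 696.75.
Sellers supply 696.75 only when they receive Ps with -117 + 7·Ps = 696.75, i.e. Ps = 116.25.
s = Ps − Pb = 116.25 − 105.25 = 11.

Required subsidy s = €11 per unit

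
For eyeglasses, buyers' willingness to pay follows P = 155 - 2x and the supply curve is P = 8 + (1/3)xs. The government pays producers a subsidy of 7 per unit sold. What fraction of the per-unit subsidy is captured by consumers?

Pre-subsidy: 155 - 2x = 8 + (1/3)x gives x* = 63 and P* = 29.
With the subsidy, sellers receive Ps = Pb + 7 for each unit, where Pb is the price buyers pay.
On the curves, Pb = 155 - 2x and Ps = 8 + (1/3)x; the wedge Ps − Pb = 7 gives 8 + (1/3)x − (155 - 2x) = 7, so x' = 66.
Then Pb = 155 − 2·66 = 23 and Ps = 8 + (1/3)·66 = 30.
Buyers' price falls by P* − Pb = 29 − 23 = 6; sellers' price rises by Ps − P* = 30 − 29 = 1.
So consumers capture 6/7 = 6/7 of each unit of subsidy.

Consumer share = 6/7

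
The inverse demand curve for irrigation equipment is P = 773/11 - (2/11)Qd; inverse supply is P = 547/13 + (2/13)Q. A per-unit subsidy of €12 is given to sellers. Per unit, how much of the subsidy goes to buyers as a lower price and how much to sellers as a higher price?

Buyers gain €6.5 per unit; sellers gain €5.5 per unit

Pre-subsidy: 773/11 - (2/11)Q = 547/13 + (2/13)Q gives Q* = 84 and P* = 55.
With the subsidy, sellers receive Ps = Pb + 12 for each unit, where Pb is the price buyers pay.
On the curves, Pb = 773/11 - (2/11)Q and Ps = 547/13 + (2/13)Q; the wedge Ps − Pb = 12 gives 547/13 + (2/13)Q − (773/11 - (2/11)Q) = 12, so Q' = 119.75.
Then Pb = 773/11 − (2/11)·119.75 = 48.5 and Ps = 547/13 + (2/13)·119.75 = 60.5.
Buyers' price falls by P* − Pb = 55 − 48.5 = 6.5; sellers' price rises by Ps − P* = 60.5 − 55 = 5.5.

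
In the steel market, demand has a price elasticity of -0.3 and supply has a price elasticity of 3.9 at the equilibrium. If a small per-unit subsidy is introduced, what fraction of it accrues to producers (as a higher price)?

Producer share = 1/14

For a small subsidy around the equilibrium, the benefit split depends on the relative slopes, which at a point are proportional to the elasticities.
Buyer share = εs/(εs + |εd|) = 3.9/(3.9 + 0.3) = 13/14; seller share = |εd|/(εs + |εd|) = 1/14.
So producers capture 1/14 of the subsidy.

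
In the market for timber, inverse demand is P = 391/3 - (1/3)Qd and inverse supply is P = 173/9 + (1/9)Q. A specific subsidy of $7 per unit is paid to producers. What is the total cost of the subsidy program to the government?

Pre-subsidy: 391/3 - (1/3)Q = 173/9 + (1/9)Q gives Q* = 250 and P* = 47.
With the subsidy, sellers receive Ps = Pb + 7 for each unit, where Pb is the price buyers pay.
On the curves, Pb = 391/3 - (1/3)Q and Ps = 173/9 + (1/9)Q; the wedge Ps − Pb = 7 gives 173/9 + (1/9)Q − (391/3 - (1/3)Q) = 7, so Q' = 265.75.
Then Pb = 391/3 − (1/3)·265.75 = 41.75 and Ps = 173/9 + (1/9)·265.75 = 48.75.
Government outlay = subsidy × quantity = 7 × 265.75 = 1860.25.

Government cost = $1860.25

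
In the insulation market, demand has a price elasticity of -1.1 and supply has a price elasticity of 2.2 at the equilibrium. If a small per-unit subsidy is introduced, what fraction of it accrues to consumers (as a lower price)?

Consumer share = 2/3

For a small subsidy around the equilibrium, the benefit split depends on the relative slopes, which at a point are proportional to the elasticities.
Buyer share = εs/(εs + |εd|) = 2.2/(2.2 + 1.1) = 2/3; seller share = |εd|/(εs + |εd|) = 1/3.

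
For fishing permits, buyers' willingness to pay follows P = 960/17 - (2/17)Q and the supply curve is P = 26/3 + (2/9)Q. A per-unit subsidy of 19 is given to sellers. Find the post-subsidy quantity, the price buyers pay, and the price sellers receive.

Q' = 10221/52; buyers pay 867/26; sellers receive 1361/26

Pre-subsidy: 960/17 - (2/17)Q = 26/3 + (2/9)Q gives Q* = 3657/26 and P* = 519/13.
With the subsidy, sellers receive Ps = Pb + 19 for each unit, where Pb is the price buyers pay.
On the curves, Pb = 960/17 - (2/17)Q and Ps = 26/3 + (2/9)Q; the wedge Ps − Pb = 19 gives 26/3 + (2/9)Q − (960/17 - (2/17)Q) = 19, so Q' = 10221/52.
Then Pb = 960/17 − (2/17)·(10221/52) = 867/26 and Ps = 26/3 + (2/9)·(10221/52) = 1361/26.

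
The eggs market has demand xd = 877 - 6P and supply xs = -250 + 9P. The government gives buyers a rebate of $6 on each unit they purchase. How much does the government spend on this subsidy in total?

Pre-subsidy: 877 - 6P = -250 + 9P gives P* = 1127/15, x* = 426.2.
With the rebate, buyers effectively pay Pb = Ps − 6, where Ps is the price sellers receive.
Demand in terms of Ps becomes xd = 877 − 6(Ps − 6) = 913 - 6Ps. Setting this equal to supply: 913 - 6Ps = -250 + 9Ps, so Ps = 1163/15.
Buyers pay Pb = 1163/15 − 6 = 1073/15; x' = -250 + 9·(1163/15) = 447.8.
Government outlay = subsidy × quantity = 6 × 447.8 = 2686.8.

Government cost = $2686.8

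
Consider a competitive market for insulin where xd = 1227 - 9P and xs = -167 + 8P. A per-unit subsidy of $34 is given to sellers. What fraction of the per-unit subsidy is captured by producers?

Pre-subsidy: 1227 - 9P = -167 + 8P gives P* = 82, x* = 489.
With the subsidy, sellers receive Ps = Pb + 34 for each unit, where Pb is the price buyers pay.
Supply in terms of Pb becomes xs = -167 + 8(Pb + 34) = 105 + 8Pb. Setting this equal to demand: 1227 - 9Pb = 105 + 8Pb, so Pb = 66.
Sellers receive Ps = 66 + 34 = 100; x' = 1227 − 9·66 = 633.
Buyers' price falls by P* − Pb = 82 − 66 = 16; sellers' price rises by Ps − P* = 100 − 82 = 18.
So producers capture 18/34 = 9/17 of each unit of subsidy.

Producer share = 9/17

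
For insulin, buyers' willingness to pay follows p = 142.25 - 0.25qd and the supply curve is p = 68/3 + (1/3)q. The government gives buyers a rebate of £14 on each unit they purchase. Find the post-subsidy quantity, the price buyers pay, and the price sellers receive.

q' = 229; buyers pay £85; sellers receive £99

Pre-subsidy: 142.25 - 0.25q = 68/3 + (1/3)q gives q* = 205 and p* = 91.
With the rebate, buyers effectively pay pb = ps − 14, where ps is the price sellers receive.
On the curves, pb = 142.25 - 0.25q and ps = 68/3 + (1/3)q; the wedge ps − pb = 14 gives 68/3 + (1/3)q − (142.25 - 0.25q) = 14, so q' = 229.
Then pb = 142.25 − 0.25·229 = 85 and ps = 68/3 + (1/3)·229 = 99.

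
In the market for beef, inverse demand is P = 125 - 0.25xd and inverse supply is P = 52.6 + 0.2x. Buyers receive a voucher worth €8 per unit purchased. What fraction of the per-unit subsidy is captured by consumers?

Pre-subsidy: 125 - 0.25x = 52.6 + 0.2x gives x* = 1448/9 and P* = 763/9.
With the rebate, buyers effectively pay Pb = Ps − 8, where Ps is the price sellers receive.
On the curves, Pb = 125 - 0.25x and Ps = 52.6 + 0.2x; the wedge Ps − Pb = 8 gives 52.6 + 0.2x − (125 - 0.25x) = 8, so x' = 536/3.
Then Pb = 125 − 0.25·(536/3) = 241/3 and Ps = 52.6 + 0.2·(536/3) = 265/3.
Buyers' price falls by P* − Pb = 763/9 − 241/3 = 40/9; sellers' price rises by Ps − P* = 265/3 − 763/9 = 32/9.
So consumers capture (40/9)/8 = 5/9 of each unit of subsidy.

Consumer share = 5/9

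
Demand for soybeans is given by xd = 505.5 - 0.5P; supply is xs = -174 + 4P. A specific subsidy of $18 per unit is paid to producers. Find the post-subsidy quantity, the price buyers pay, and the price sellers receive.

x' = 438; buyers pay $135; sellers receive $153

Pre-subsidy: 505.5 - 0.5P = -174 + 4P gives P* = 151, x* = 430.
With the subsidy, sellers receive Ps = Pb + 18 for each unit, where Pb is the price buyers pay.
Supply in terms of Pb becomes xs = -174 + 4(Pb + 18) = -102 + 4Pb. Setting this equal to demand: 505.5 - 0.5Pb = -102 + 4Pb, so Pb = 135.
Sellers receive Ps = 135 + 18 = 153; x' = 505.5 − 0.5·135 = 438.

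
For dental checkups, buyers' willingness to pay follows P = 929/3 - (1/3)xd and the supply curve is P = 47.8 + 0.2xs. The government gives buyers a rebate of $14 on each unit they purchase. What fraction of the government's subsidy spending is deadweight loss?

DWL / government spending = 105/4138

Pre-subsidy: 929/3 - (1/3)x = 47.8 + 0.2x gives x* = 491 and P* = 146.
With the rebate, buyers effectively pay Pb = Ps − 14, where Ps is the price sellers receive.
On the curves, Pb = 929/3 - (1/3)x and Ps = 47.8 + 0.2x; the wedge Ps − Pb = 14 gives 47.8 + 0.2x − (929/3 - (1/3)x) = 14, so x' = 517.25.
Then Pb = 929/3 − (1/3)·517.25 = 137.25 and Ps = 47.8 + 0.2·517.25 = 151.25.
ΔCS = ½(491 + 517.25)(146 − 137.25) = 4411.09375; ΔPS = ½(491 + 517.25)(151.25 − 146) = 2646.65625.
Government spending = 14 × 517.25 = 7241.5.
DWL = ½ × 14 × (517.25 − 491) = 183.75; fraction = 183.75 / 7241.5 = 105/4138.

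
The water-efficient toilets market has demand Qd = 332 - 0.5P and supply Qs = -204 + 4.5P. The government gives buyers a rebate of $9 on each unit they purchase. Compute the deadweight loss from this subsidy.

Deadweight loss = $18.225

Pre-subsidy: 332 - 0.5P = -204 + 4.5P gives P* = 107.2, Q* = 278.4.
With the rebate, buyers effectively pay Pb = Ps − 9, where Ps is the price sellers receive.
Demand in terms of Ps becomes Qd = 332 − 0.5(Ps − 9) = 336.5 - 0.5Ps. Setting this equal to supply: 336.5 - 0.5Ps = -204 + 4.5Ps, so Ps = 108.1.
Buyers pay Pb = 108.1 − 9 = 99.1; Q' = -204 + 4.5·108.1 = 282.45.
The subsidy expands output by 282.45 − 278.4 = 4.05 past the efficient level; on those units the gap between marginal cost and willingness to pay runs from 0 up to 9.
DWL = ½ × 9 × 4.05 = 18.225.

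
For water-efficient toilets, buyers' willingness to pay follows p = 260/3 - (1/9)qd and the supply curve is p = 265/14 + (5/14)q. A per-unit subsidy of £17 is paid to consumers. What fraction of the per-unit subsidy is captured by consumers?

Consumer share = 14/59

Pre-subsidy: 260/3 - (1/9)q = 265/14 + (5/14)q gives q* = 8535/59 and p* = 4165/59.
With the rebate, buyers effectively pay pb = ps − 17, where ps is the price sellers receive.
On the curves, pb = 260/3 - (1/9)q and ps = 265/14 + (5/14)q; the wedge ps − pb = 17 gives 265/14 + (5/14)q − (260/3 - (1/9)q) = 17, so q' = 10677/59.
Then pb = 260/3 − (1/9)·(10677/59) = 3927/59 and ps = 265/14 + (5/14)·(10677/59) = 4930/59.
Buyers' price falls by p* − pb = 4165/59 − 3927/59 = 238/59; sellers' price rises by ps − p* = 4930/59 − 4165/59 = 765/59.
So consumers capture (238/59)/17 = 14/59 of each unit of subsidy.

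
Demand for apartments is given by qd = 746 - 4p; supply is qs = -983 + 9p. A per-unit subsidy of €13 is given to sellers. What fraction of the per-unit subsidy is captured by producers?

Producer share = 4/13

Pre-subsidy: 746 - 4p = -983 + 9p gives p* = 133, q* = 214.
With the subsidy, sellers receive ps = pb + 13 for each unit, where pb is the price buyers pay.
Supply in terms of pb becomes qs = -983 + 9(pb + 13) = -866 + 9pb. Setting this equal to demand: 746 - 4pb = -866 + 9pb, so pb = 124.
Sellers receive ps = 124 + 13 = 137; q' = 746 − 4·124 = 250.
Buyers' price falls by p* − pb = 133 − 124 = 9; sellers' price rises by ps − p* = 137 − 133 = 4.
So producers capture 4/13 = 4/13 of each unit of subsidy.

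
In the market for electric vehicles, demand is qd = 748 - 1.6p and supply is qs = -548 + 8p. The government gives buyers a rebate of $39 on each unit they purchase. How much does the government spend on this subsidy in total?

Pre-subsidy: 748 - 1.6p = -548 + 8p gives p* = 135, q* = 532.
With the rebate, buyers effectively pay pb = ps − 39, where ps is the price sellers receive.
Demand in terms of ps becomes qd = 748 − 1.6(ps − 39) = 810.4 - 1.6ps. Setting this equal to supply: 810.4 - 1.6ps = -548 + 8ps, so ps = 141.5.
Buyers pay pb = 141.5 − 39 = 102.5; q' = -548 + 8·141.5 = 584.
Government outlay = subsidy × quantity = 39 × 584 = 22776.

Government cost = $22776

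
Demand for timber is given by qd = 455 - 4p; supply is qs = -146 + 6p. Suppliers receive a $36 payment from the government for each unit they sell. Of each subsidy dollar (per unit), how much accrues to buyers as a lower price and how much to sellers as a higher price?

Buyers gain $21.6 per unit; sellers gain $14.4 per unit

Pre-subsidy: 455 - 4p = -146 + 6p gives p* = 60.1, q* = 214.6.
With the subsidy, sellers receive ps = pb + 36 for each unit, where pb is the price buyers pay.
Supply in terms of pb becomes qs = -146 + 6(pb + 36) = 70 + 6pb. Setting this equal to demand: 455 - 4pb = 70 + 6pb, so pb = 38.5.
Sellers receive ps = 38.5 + 36 = 74.5; q' = 455 − 4·38.5 = 301.
Buyers' price falls by p* − pb = 60.1 − 38.5 = 21.6; sellers' price rises by ps − p* = 74.5 − 60.1 = 14.4.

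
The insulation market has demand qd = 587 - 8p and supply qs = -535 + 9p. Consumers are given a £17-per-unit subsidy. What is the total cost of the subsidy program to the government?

Government cost = £2227

Pre-subsidy: 587 - 8p = -535 + 9p gives p* = 66, q* = 59.
With the rebate, buyers effectively pay pb = ps − 17, where ps is the price sellers receive.
Demand in terms of ps becomes qd = 587 − 8(ps − 17) = 723 - 8ps. Setting this equal to supply: 723 - 8ps = -535 + 9ps, so ps = 74.
Buyers pay pb = 74 − 17 = 57; q' = -535 + 9·74 = 131.
Government outlay = subsidy × quantity = 17 × 131 = 2227.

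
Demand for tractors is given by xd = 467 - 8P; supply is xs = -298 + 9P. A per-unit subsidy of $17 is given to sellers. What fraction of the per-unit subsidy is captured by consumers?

Pre-subsidy: 467 - 8P = -298 + 9P gives P* = 45, x* = 107.
With the subsidy, sellers receive Ps = Pb + 17 for each unit, where Pb is the price buyers pay.
Supply in terms of Pb becomes xs = -298 + 9(Pb + 17) = -145 + 9Pb. Setting this equal to demand: 467 - 8Pb = -145 + 9Pb, so Pb = 36.
Sellers receive Ps = 36 + 17 = 53; x' = 467 − 8·36 = 179.
Buyers' price falls by P* − Pb = 45 − 36 = 9; sellers' price rises by Ps − P* = 53 − 45 = 8.
So consumers capture 9/17 = 9/17 of each unit of subsidy.

Consumer share = 9/17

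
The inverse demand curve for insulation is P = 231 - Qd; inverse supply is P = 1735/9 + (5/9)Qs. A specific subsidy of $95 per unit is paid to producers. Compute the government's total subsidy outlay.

Pre-subsidy: 231 - Q = 1735/9 + (5/9)Q gives Q* = 172/7 and P* = 1445/7.
With the subsidy, sellers receive Ps = Pb + 95 for each unit, where Pb is the price buyers pay.
On the curves, Pb = 231 - Q and Ps = 1735/9 + (5/9)Q; the wedge Ps − Pb = 95 gives 1735/9 + (5/9)Q − (231 - Q) = 95, so Q' = 1199/14.
Then Pb = 231 − 1·(1199/14) = 2035/14 and Ps = 1735/9 + (5/9)·(1199/14) = 3365/14.
Government outlay = subsidy × quantity = 95 × 1199/14 = 113905/14.

Government cost = 113905/14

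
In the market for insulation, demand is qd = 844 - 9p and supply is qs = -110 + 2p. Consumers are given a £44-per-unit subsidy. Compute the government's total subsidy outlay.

Pre-subsidy: 844 - 9p = -110 + 2p gives p* = 954/11, q* = 698/11.
With the rebate, buyers effectively pay pb = ps − 44, where ps is the price sellers receive.
Demand in terms of ps becomes qd = 844 − 9(ps − 44) = 1240 - 9ps. Setting this equal to supply: 1240 - 9ps = -110 + 2ps, so ps = 1350/11.
Buyers pay pb = 1350/11 − 44 = 866/11; q' = -110 + 2·(1350/11) = 1490/11.
Government outlay = subsidy × quantity = 44 × 1490/11 = 5960.

Government cost = £5960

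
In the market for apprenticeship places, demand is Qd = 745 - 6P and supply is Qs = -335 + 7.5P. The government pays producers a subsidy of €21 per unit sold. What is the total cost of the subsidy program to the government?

Government cost = €7035

Pre-subsidy: 745 - 6P = -335 + 7.5P gives P* = 80, Q* = 265.
With the subsidy, sellers receive Ps = Pb + 21 for each unit, where Pb is the price buyers pay.
Supply in terms of Pb becomes Qs = -335 + 7.5(Pb + 21) = -177.5 + 7.5Pb. Setting this equal to demand: 745 - 6Pb = -177.5 + 7.5Pb, so Pb = 205/3.
Sellers receive Ps = 205/3 + 21 = 268/3; Q' = 745 − 6·(205/3) = 335.
Government outlay = subsidy × quantity = 21 × 335 = 7035.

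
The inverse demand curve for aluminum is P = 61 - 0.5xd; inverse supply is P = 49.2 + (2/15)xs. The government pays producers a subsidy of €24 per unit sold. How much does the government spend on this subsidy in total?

Pre-subsidy: 61 - 0.5x = 49.2 + (2/15)x gives x* = 354/19 and P* = 982/19.
With the subsidy, sellers receive Ps = Pb + 24 for each unit, where Pb is the price buyers pay.
On the curves, Pb = 61 - 0.5x and Ps = 49.2 + (2/15)x; the wedge Ps − Pb = 24 gives 49.2 + (2/15)x − (61 - 0.5x) = 24, so x' = 1074/19.
Then Pb = 61 − 0.5·(1074/19) = 622/19 and Ps = 49.2 + (2/15)·(1074/19) = 1078/19.
Government outlay = subsidy × quantity = 24 × 1074/19 = 25776/19.

Government cost = 25776/19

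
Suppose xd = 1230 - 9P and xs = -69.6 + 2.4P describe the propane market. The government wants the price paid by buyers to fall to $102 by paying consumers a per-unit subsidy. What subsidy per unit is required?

Required subsidy s = $57 per unit

At a buyer price of 102, quantity demanded is 1230 − 9·102 = 312.
Sellers supply 312 only when they receive Ps with -69.6 + 2.4·Ps = 312, i.e. Ps = 159.
s = Ps − Pb = 159 − 102 = 57.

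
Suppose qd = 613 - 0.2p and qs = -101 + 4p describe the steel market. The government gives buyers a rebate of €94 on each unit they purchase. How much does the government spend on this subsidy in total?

Government cost = 1178290/21

Pre-subsidy: 613 - 0.2p = -101 + 4p gives p* = 170, q* = 579.
With the rebate, buyers effectively pay pb = ps − 94, where ps is the price sellers receive.
Demand in terms of ps becomes qd = 613 − 0.2(ps − 94) = 631.8 - 0.2ps. Setting this equal to supply: 631.8 - 0.2ps = -101 + 4ps, so ps = 3664/21.
Buyers pay pb = 3664/21 − 94 = 1690/21; q' = -101 + 4·(3664/21) = 12535/21.
Government outlay = subsidy × quantity = 94 × 12535/21 = 1178290/21.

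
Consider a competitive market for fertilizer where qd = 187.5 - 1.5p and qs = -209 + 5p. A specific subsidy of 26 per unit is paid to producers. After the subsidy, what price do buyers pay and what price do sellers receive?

Buyers pay 41; sellers receive 67

Pre-subsidy: 187.5 - 1.5p = -209 + 5p gives p* = 61, q* = 96.
With the subsidy, sellers receive ps = pb + 26 for each unit, where pb is the price buyers pay.
Supply in terms of pb becomes qs = -209 + 5(pb + 26) = -79 + 5pb. Setting this equal to demand: 187.5 - 1.5pb = -79 + 5pb, so pb = 41.
Sellers receive ps = 41 + 26 = 67; q' = 187.5 − 1.5·41 = 126.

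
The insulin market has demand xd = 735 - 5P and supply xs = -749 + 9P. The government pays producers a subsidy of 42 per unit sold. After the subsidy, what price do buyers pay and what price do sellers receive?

Pre-subsidy: 735 - 5P = -749 + 9P gives P* = 106, x* = 205.
With the subsidy, sellers receive Ps = Pb + 42 for each unit, where Pb is the price buyers pay.
Supply in terms of Pb becomes xs = -749 + 9(Pb + 42) = -371 + 9Pb. Setting this equal to demand: 735 - 5Pb = -371 + 9Pb, so Pb = 79.
Sellers receive Ps = 79 + 42 = 121; x' = 735 − 5·79 = 340.

Buyers pay 79; sellers receive 121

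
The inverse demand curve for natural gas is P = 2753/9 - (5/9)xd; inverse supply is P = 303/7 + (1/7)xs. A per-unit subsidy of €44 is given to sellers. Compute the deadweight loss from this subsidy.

Deadweight loss = €1386

Pre-subsidy: 2753/9 - (5/9)x = 303/7 + (1/7)x gives x* = 376 and P* = 97.
With the subsidy, sellers receive Ps = Pb + 44 for each unit, where Pb is the price buyers pay.
On the curves, Pb = 2753/9 - (5/9)x and Ps = 303/7 + (1/7)x; the wedge Ps − Pb = 44 gives 303/7 + (1/7)x − (2753/9 - (5/9)x) = 44, so x' = 439.
Then Pb = 2753/9 − (5/9)·439 = 62 and Ps = 303/7 + (1/7)·439 = 106.
The subsidy expands output by 439 − 376 = 63 past the efficient level; on those units the gap between marginal cost and willingness to pay runs from 0 up to 44.
DWL = ½ × 44 × 63 = 1386.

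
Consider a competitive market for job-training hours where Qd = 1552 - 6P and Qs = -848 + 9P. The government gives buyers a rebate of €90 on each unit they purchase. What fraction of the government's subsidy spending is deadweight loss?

Pre-subsidy: 1552 - 6P = -848 + 9P gives P* = 160, Q* = 592.
With the rebate, buyers effectively pay Pb = Ps − 90, where Ps is the price sellers receive.
Demand in terms of Ps becomes Qd = 1552 − 6(Ps − 90) = 2092 - 6Ps. Setting this equal to supply: 2092 - 6Ps = -848 + 9Ps, so Ps = 196.
Buyers pay Pb = 196 − 90 = 106; Q' = -848 + 9·196 = 916.
ΔCS = ½(592 + 916)(160 − 106) = 40716; ΔPS = ½(592 + 916)(196 − 160) = 27144.
Government spending = 90 × 916 = 82440.
DWL = ½ × 90 × (916 − 592) = 14580; fraction = 14580 / 82440 = 81/458.

DWL / government spending = 81/458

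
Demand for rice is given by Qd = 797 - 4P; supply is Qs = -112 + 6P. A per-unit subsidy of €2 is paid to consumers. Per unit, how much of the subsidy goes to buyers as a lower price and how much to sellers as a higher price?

Buyers gain €1.2 per unit; sellers gain €0.8 per unit

Pre-subsidy: 797 - 4P = -112 + 6P gives P* = 90.9, Q* = 433.4.
With the rebate, buyers effectively pay Pb = Ps − 2, where Ps is the price sellers receive.
Demand in terms of Ps becomes Qd = 797 − 4(Ps − 2) = 805 - 4Ps. Setting this equal to supply: 805 - 4Ps = -112 + 6Ps, so Ps = 91.7.
Buyers pay Pb = 91.7 − 2 = 89.7; Q' = -112 + 6·91.7 = 438.2.
Buyers' price falls by P* − Pb = 90.9 − 89.7 = 1.2; sellers' price rises by Ps − P* = 91.7 − 90.9 = 0.8.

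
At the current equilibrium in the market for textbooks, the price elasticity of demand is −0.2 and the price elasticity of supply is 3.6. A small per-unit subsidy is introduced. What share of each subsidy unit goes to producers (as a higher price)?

Producer share = 1/19

For a small subsidy around the equilibrium, the benefit split depends on the relative slopes, which at a point are proportional to the elasticities.
Buyer share = εs/(εs + |εd|) = 3.6/(3.6 + 0.2) = 18/19; seller share = |εd|/(εs + |εd|) = 1/19.
So producers capture 1/19 of the subsidy.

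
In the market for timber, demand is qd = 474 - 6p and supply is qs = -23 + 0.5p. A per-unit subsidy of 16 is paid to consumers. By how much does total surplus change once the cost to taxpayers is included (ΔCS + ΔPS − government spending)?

Net change in total surplus = -768/13

Pre-subsidy: 474 - 6p = -23 + 0.5p gives p* = 994/13, q* = 198/13.
With the rebate, buyers effectively pay pb = ps − 16, where ps is the price sellers receive.
Demand in terms of ps becomes qd = 474 − 6(ps − 16) = 570 - 6ps. Setting this equal to supply: 570 - 6ps = -23 + 0.5ps, so ps = 1186/13.
Buyers pay pb = 1186/13 − 16 = 978/13; q' = -23 + 0.5·(1186/13) = 294/13.
ΔCS = ½(198/13 + 294/13)(994/13 − 978/13) = 3936/169; ΔPS = ½(198/13 + 294/13)(1186/13 − 994/13) = 47232/169.
Government spending = 16 × 294/13 = 4704/13.
Net change = 3936/169 + 47232/169 − 4704/13 = -768/13. The loss equals the DWL triangle ½·16·96/13.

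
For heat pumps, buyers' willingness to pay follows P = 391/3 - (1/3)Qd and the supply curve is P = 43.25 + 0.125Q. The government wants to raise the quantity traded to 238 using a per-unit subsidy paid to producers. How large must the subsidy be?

At Q = 238, from the demand curve buyers pay Pb = 391/3 − (1/3)·238 = 51; from the supply curve sellers need Ps = 43.25 + 0.125·238 = 73.
The subsidy must fill the gap: s = Ps − Pb = 73 − 51 = 22.

Required subsidy s = 22 per unit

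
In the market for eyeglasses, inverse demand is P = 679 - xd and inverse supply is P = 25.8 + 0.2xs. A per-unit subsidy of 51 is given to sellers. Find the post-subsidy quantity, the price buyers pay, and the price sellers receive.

Pre-subsidy: 679 - x = 25.8 + 0.2x gives x* = 1633/3 and P* = 404/3.
With the subsidy, sellers receive Ps = Pb + 51 for each unit, where Pb is the price buyers pay.
On the curves, Pb = 679 - x and Ps = 25.8 + 0.2x; the wedge Ps − Pb = 51 gives 25.8 + 0.2x − (679 - x) = 51, so x' = 3521/6.
Then Pb = 679 − 1·(3521/6) = 553/6 and Ps = 25.8 + 0.2·(3521/6) = 859/6.

x' = 3521/6; buyers pay 553/6; sellers receive 859/6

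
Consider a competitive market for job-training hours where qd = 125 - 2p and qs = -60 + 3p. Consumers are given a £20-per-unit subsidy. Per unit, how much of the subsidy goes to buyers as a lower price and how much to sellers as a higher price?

Pre-subsidy: 125 - 2p = -60 + 3p gives p* = 37, q* = 51.
With the rebate, buyers effectively pay pb = ps − 20, where ps is the price sellers receive.
Demand in terms of ps becomes qd = 125 − 2(ps − 20) = 165 - 2ps. Setting this equal to supply: 165 - 2ps = -60 + 3ps, so ps = 45.
Buyers pay pb = 45 − 20 = 25; q' = -60 + 3·45 = 75.
Buyers' price falls by p* − pb = 37 − 25 = 12; sellers' price rises by ps − p* = 45 − 37 = 8.

Buyers gain £12 per unit; sellers gain £8 per unit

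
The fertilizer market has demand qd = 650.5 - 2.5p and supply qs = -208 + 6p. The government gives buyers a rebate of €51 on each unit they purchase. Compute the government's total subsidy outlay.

Pre-subsidy: 650.5 - 2.5p = -208 + 6p gives p* = 101, q* = 398.
With the rebate, buyers effectively pay pb = ps − 51, where ps is the price sellers receive.
Demand in terms of ps becomes qd = 650.5 − 2.5(ps − 51) = 778 - 2.5ps. Setting this equal to supply: 778 - 2.5ps = -208 + 6ps, so ps = 116.
Buyers pay pb = 116 − 51 = 65; q' = -208 + 6·116 = 488.
Government outlay = subsidy × quantity = 51 × 488 = 24888.

Government cost = €24888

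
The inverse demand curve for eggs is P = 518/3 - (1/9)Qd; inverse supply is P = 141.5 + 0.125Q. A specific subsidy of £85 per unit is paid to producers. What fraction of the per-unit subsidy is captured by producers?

Pre-subsidy: 518/3 - (1/9)Q = 141.5 + 0.125Q gives Q* = 132 and P* = 158.
With the subsidy, sellers receive Ps = Pb + 85 for each unit, where Pb is the price buyers pay.
On the curves, Pb = 518/3 - (1/9)Q and Ps = 141.5 + 0.125Q; the wedge Ps − Pb = 85 gives 141.5 + 0.125Q − (518/3 - (1/9)Q) = 85, so Q' = 492.
Then Pb = 518/3 − (1/9)·492 = 118 and Ps = 141.5 + 0.125·492 = 203.
Buyers' price falls by P* − Pb = 158 − 118 = 40; sellers' price rises by Ps − P* = 203 − 158 = 45.
So producers capture 45/85 = 9/17 of each unit of subsidy.

Producer share = 9/17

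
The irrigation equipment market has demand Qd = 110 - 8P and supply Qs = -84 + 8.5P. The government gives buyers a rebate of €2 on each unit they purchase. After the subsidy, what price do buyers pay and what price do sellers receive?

Pre-subsidy: 110 - 8P = -84 + 8.5P gives P* = 388/33, Q* = 526/33.
With the rebate, buyers effectively pay Pb = Ps − 2, where Ps is the price sellers receive.
Demand in terms of Ps becomes Qd = 110 − 8(Ps − 2) = 126 - 8Ps. Setting this equal to supply: 126 - 8Ps = -84 + 8.5Ps, so Ps = 140/11.
Buyers pay Pb = 140/11 − 2 = 118/11; Q' = -84 + 8.5·(140/11) = 266/11.

Buyers pay 118/11; sellers receive 140/11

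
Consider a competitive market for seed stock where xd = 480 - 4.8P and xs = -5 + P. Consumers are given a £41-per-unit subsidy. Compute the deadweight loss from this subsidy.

Deadweight loss = 20172/29

Pre-subsidy: 480 - 4.8P = -5 + P gives P* = 2425/29, x* = 2280/29.
With the rebate, buyers effectively pay Pb = Ps − 41, where Ps is the price sellers receive.
Demand in terms of Ps becomes xd = 480 − 4.8(Ps − 41) = 676.8 - 4.8Ps. Setting this equal to supply: 676.8 - 4.8Ps = -5 + Ps, so Ps = 3409/29.
Buyers pay Pb = 3409/29 − 41 = 2220/29; x' = -5 + 1·(3409/29) = 3264/29.
The subsidy expands output by 3264/29 − 2280/29 = 984/29 past the efficient level; on those units the gap between marginal cost and willingness to pay runs from 0 up to 41.
DWL = ½ × 41 × 984/29 = 20172/29.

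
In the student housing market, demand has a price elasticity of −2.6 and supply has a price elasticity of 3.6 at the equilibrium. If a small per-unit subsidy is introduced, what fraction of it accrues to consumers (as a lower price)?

Consumer share = 18/31

For a small subsidy around the equilibrium, the benefit split depends on the relative slopes, which at a point are proportional to the elasticities.
Buyer share = εs/(εs + |εd|) = 3.6/(3.6 + 2.6) = 18/31; seller share = |εd|/(εs + |εd|) = 13/31.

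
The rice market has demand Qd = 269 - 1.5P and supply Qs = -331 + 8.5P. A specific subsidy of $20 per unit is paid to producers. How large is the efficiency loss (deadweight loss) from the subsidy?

Pre-subsidy: 269 - 1.5P = -331 + 8.5P gives P* = 60, Q* = 179.
With the subsidy, sellers receive Ps = Pb + 20 for each unit, where Pb is the price buyers pay.
Supply in terms of Pb becomes Qs = -331 + 8.5(Pb + 20) = -161 + 8.5Pb. Setting this equal to demand: 269 - 1.5Pb = -161 + 8.5Pb, so Pb = 43.
Sellers receive Ps = 43 + 20 = 63; Q' = 269 − 1.5·43 = 204.5.
The subsidy expands output by 204.5 − 179 = 25.5 past the efficient level; on those units the gap between marginal cost and willingness to pay runs from 0 up to 20.
DWL = ½ × 20 × 25.5 = 255.

Deadweight loss = $255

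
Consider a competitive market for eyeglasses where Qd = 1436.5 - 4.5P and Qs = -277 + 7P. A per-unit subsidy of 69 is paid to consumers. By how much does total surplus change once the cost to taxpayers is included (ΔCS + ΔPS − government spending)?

Net change in total surplus = -6520.5

Pre-subsidy: 1436.5 - 4.5P = -277 + 7P gives P* = 149, Q* = 766.
With the rebate, buyers effectively pay Pb = Ps − 69, where Ps is the price sellers receive.
Demand in terms of Ps becomes Qd = 1436.5 − 4.5(Ps − 69) = 1747 - 4.5Ps. Setting this equal to supply: 1747 - 4.5Ps = -277 + 7Ps, so Ps = 176.
Buyers pay Pb = 176 − 69 = 107; Q' = -277 + 7·176 = 955.
ΔCS = ½(766 + 955)(149 − 107) = 36141; ΔPS = ½(766 + 955)(176 − 149) = 23233.5.
Government spending = 69 × 955 = 65895.
Net change = 36141 + 23233.5 − 65895 = -6520.5. The loss equals the DWL triangle ½·69·189.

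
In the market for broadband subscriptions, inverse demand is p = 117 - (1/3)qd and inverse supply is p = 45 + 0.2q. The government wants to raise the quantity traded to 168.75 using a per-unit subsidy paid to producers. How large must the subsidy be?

At q = 168.75, from the demand curve buyers pay pb = 117 − (1/3)·168.75 = 60.75; from the supply curve sellers need ps = 45 + 0.2·168.75 = 78.75.
The subsidy must fill the gap: s = ps − pb = 78.75 − 60.75 = 18.

Required subsidy s = 18 per unit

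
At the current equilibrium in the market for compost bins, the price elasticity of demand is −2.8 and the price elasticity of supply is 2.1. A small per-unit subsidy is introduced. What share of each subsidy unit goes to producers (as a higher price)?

Producer share = 4/7

For a small subsidy around the equilibrium, the benefit split depends on the relative slopes, which at a point are proportional to the elasticities.
Buyer share = εs/(εs + |εd|) = 2.1/(2.1 + 2.8) = 3/7; seller share = |εd|/(εs + |εd|) = 4/7.
So producers capture 4/7 of the subsidy.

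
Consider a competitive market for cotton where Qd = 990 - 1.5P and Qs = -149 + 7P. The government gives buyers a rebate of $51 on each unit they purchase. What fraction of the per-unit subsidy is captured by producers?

Pre-subsidy: 990 - 1.5P = -149 + 7P gives P* = 134, Q* = 789.
With the rebate, buyers effectively pay Pb = Ps − 51, where Ps is the price sellers receive.
Demand in terms of Ps becomes Qd = 990 − 1.5(Ps − 51) = 1066.5 - 1.5Ps. Setting this equal to supply: 1066.5 - 1.5Ps = -149 + 7Ps, so Ps = 143.
Buyers pay Pb = 143 − 51 = 92; Q' = -149 + 7·143 = 852.
Buyers' price falls by P* − Pb = 134 − 92 = 42; sellers' price rises by Ps − P* = 143 − 134 = 9.
So producers capture 9/51 = 3/17 of each unit of subsidy.

Producer share = 3/17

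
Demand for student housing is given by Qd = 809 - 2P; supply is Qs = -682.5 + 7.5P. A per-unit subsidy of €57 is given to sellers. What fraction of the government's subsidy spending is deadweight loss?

Pre-subsidy: 809 - 2P = -682.5 + 7.5P gives P* = 157, Q* = 495.
With the subsidy, sellers receive Ps = Pb + 57 for each unit, where Pb is the price buyers pay.
Supply in terms of Pb becomes Qs = -682.5 + 7.5(Pb + 57) = -255 + 7.5Pb. Setting this equal to demand: 809 - 2Pb = -255 + 7.5Pb, so Pb = 112.
Sellers receive Ps = 112 + 57 = 169; Q' = 809 − 2·112 = 585.
ΔCS = ½(495 + 585)(157 − 112) = 24300; ΔPS = ½(495 + 585)(169 − 157) = 6480.
Government spending = 57 × 585 = 33345.
DWL = ½ × 57 × (585 − 495) = 2565; fraction = 2565 / 33345 = 1/13.

DWL / government spending = 1/13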